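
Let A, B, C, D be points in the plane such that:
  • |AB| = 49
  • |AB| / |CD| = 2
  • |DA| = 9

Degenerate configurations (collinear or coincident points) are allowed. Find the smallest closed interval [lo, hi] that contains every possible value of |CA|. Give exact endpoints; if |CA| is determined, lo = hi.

|AB| ∈ {49}
|AD| ∈ {9}
|CD| ∈ {49/2}
|BD| ∈ [40, 58]
|AC| ∈ [31/2, 67/2]
|BC| ∈ [31/2, 165/2]

|CA| ∈ [31/2, 67/2]  (≈ [15.5000, 33.5000])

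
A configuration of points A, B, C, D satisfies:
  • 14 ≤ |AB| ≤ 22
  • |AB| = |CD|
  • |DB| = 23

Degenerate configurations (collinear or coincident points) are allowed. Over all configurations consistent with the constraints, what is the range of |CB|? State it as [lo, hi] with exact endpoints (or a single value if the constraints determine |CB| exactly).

|CB| ∈ [1, 45]  (≈ [1.0000, 45.0000])

|AB| ∈ [14, 22]
|BD| ∈ {23}
|CD| ∈ [14, 22]
|AD| ∈ [1, 45]
|BC| ∈ [1, 45]
|AC| ∈ [0, 67]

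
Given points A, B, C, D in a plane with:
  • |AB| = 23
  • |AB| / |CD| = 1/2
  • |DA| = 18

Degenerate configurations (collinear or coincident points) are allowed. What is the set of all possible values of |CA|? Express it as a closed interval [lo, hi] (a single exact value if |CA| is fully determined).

|AB| ∈ {23}
|AD| ∈ {18}
|CD| ∈ {46}
|BD| ∈ [5, 41]
|AC| ∈ [28, 64]
|BC| ∈ [5, 87]

|CA| ∈ [28, 64]  (≈ [28.0000, 64.0000])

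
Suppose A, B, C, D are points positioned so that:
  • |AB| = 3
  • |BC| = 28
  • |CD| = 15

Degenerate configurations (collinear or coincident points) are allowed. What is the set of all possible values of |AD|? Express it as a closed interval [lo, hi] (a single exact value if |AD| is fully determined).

|AB| ∈ {3}
|BC| ∈ {28}
|CD| ∈ {15}
|AC| ∈ [25, 31]
|BD| ∈ [13, 43]
|AD| ∈ [10, 46]

|AD| ∈ [10, 46]  (≈ [10.0000, 46.0000])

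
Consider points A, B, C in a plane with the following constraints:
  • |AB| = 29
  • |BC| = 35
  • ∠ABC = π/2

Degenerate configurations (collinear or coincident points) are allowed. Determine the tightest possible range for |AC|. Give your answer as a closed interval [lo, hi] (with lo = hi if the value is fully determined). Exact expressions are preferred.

|AC| = √(2066)  (≈ 45.4533)

|AB| ∈ {29}
|BC| ∈ {35}
|AC| ∈ {√(2066)}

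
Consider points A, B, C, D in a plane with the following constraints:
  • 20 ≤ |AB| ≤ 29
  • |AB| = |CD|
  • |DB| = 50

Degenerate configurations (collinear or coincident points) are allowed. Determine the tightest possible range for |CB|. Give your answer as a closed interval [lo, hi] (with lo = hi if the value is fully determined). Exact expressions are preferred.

|CB| ∈ [21, 79]  (≈ [21.0000, 79.0000])

|AB| ∈ [20, 29]
|BD| ∈ {50}
|CD| ∈ [20, 29]
|AD| ∈ [21, 79]
|BC| ∈ [21, 79]
|AC| ∈ [0, 108]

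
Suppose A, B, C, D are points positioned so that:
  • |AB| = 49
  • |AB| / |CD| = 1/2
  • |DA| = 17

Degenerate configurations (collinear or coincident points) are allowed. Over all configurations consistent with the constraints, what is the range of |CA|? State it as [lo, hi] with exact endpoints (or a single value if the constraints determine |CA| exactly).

|CA| ∈ [81, 115]  (≈ [81.0000, 115.0000])

|AB| ∈ {49}
|AD| ∈ {17}
|CD| ∈ {98}
|BD| ∈ [32, 66]
|AC| ∈ [81, 115]
|BC| ∈ [32, 164]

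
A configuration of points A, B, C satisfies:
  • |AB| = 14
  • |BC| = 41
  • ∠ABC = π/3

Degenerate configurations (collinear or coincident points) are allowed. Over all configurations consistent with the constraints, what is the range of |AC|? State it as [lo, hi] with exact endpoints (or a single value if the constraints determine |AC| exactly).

|AB| ∈ {14}
|BC| ∈ {41}
|AC| ∈ {√(1303)}

|AC| = √(1303)  (≈ 36.0971)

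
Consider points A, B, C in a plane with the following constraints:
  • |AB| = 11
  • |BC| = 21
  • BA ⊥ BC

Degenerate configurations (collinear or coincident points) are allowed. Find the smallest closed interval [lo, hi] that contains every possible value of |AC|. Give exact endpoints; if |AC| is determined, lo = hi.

|AC| = √(562)  (≈ 23.7065)

|AB| ∈ {11}
|BC| ∈ {21}
|AC| ∈ {√(562)}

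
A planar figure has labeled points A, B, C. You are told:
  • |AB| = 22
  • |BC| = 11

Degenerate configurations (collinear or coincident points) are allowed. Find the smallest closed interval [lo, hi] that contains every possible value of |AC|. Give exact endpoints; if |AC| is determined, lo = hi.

|AC| ∈ [11, 33]  (≈ [11.0000, 33.0000])

|AB| ∈ {22}
|BC| ∈ {11}
|AC| ∈ [11, 33]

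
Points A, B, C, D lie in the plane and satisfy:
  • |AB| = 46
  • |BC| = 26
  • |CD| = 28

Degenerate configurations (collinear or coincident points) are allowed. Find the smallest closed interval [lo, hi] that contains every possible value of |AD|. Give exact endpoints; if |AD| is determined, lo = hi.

|AB| ∈ {46}
|BC| ∈ {26}
|CD| ∈ {28}
|AC| ∈ [20, 72]
|BD| ∈ [2, 54]
|AD| ∈ [0, 100]

|AD| ∈ [0, 100]  (≈ [0.0000, 100.0000])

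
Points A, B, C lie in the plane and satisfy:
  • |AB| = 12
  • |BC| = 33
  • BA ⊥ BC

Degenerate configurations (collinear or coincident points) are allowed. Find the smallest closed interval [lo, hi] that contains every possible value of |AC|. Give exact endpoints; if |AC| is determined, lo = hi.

|AC| = 3·√(137)  (≈ 35.1141)

|AB| ∈ {12}
|BC| ∈ {33}
|AC| ∈ {3·√(137)}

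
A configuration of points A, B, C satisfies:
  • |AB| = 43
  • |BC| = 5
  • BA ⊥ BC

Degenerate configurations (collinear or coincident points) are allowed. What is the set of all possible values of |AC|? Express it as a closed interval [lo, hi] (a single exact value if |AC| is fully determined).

|AC| = √(1874)  (≈ 43.2897)

|AB| ∈ {43}
|BC| ∈ {5}
|AC| ∈ {√(1874)}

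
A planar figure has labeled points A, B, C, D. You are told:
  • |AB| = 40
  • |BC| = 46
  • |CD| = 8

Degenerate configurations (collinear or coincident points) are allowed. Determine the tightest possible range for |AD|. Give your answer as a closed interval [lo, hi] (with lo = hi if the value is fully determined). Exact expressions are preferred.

|AB| ∈ {40}
|BC| ∈ {46}
|CD| ∈ {8}
|AC| ∈ [6, 86]
|BD| ∈ [38, 54]
|AD| ∈ [0, 94]

|AD| ∈ [0, 94]  (≈ [0.0000, 94.0000])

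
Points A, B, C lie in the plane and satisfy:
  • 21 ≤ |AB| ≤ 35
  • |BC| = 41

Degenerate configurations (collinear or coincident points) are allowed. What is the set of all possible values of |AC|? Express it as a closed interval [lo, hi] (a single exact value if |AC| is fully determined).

|AC| ∈ [6, 76]  (≈ [6.0000, 76.0000])

|AB| ∈ [21, 35]
|BC| ∈ {41}
|AC| ∈ [6, 76]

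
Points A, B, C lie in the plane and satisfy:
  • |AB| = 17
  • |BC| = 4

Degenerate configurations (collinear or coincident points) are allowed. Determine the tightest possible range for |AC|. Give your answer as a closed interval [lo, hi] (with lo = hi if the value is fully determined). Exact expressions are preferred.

|AB| ∈ {17}
|BC| ∈ {4}
|AC| ∈ [13, 21]

|AC| ∈ [13, 21]  (≈ [13.0000, 21.0000])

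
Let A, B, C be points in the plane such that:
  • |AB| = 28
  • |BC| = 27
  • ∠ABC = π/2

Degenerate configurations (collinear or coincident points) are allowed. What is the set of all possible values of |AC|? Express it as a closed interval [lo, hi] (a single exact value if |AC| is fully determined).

|AB| ∈ {28}
|BC| ∈ {27}
|AC| ∈ {√(1513)}

|AC| = √(1513)  (≈ 38.8973)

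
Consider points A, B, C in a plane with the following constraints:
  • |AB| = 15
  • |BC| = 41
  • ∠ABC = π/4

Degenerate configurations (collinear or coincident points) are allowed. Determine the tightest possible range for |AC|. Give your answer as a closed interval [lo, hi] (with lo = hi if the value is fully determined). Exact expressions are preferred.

|AB| ∈ {15}
|BC| ∈ {41}
|AC| ∈ {√(1906 - 615·√(2))}

|AC| = √(1906 - 615·√(2))  (≈ 32.1910)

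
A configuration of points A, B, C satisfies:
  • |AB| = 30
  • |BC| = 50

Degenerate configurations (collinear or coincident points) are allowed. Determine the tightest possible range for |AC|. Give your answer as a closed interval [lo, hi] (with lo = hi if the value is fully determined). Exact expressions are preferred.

|AC| ∈ [20, 80]  (≈ [20.0000, 80.0000])

|AB| ∈ {30}
|BC| ∈ {50}
|AC| ∈ [20, 80]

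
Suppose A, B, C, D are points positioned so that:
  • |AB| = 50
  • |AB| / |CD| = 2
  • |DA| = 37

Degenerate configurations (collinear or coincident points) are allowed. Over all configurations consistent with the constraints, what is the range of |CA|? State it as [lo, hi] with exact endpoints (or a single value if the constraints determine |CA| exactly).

|AB| ∈ {50}
|AD| ∈ {37}
|CD| ∈ {25}
|BD| ∈ [13, 87]
|AC| ∈ [12, 62]
|BC| ∈ [0, 112]

|CA| ∈ [12, 62]  (≈ [12.0000, 62.0000])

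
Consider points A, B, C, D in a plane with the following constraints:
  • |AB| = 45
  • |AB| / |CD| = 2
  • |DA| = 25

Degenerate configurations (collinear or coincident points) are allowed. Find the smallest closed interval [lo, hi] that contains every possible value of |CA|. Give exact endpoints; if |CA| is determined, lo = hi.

|CA| ∈ [5/2, 95/2]  (≈ [2.5000, 47.5000])

|AB| ∈ {45}
|AD| ∈ {25}
|CD| ∈ {45/2}
|BD| ∈ [20, 70]
|AC| ∈ [5/2, 95/2]
|BC| ∈ [0, 185/2]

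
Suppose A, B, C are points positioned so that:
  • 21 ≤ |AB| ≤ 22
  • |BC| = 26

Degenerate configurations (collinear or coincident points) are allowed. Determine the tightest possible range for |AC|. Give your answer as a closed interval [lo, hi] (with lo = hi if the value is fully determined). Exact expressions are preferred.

|AC| ∈ [4, 48]  (≈ [4.0000, 48.0000])

|AB| ∈ [21, 22]
|BC| ∈ {26}
|AC| ∈ [4, 48]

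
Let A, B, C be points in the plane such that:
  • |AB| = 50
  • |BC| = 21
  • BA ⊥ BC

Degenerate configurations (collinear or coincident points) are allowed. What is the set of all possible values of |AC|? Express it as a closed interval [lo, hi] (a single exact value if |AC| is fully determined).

|AC| = √(2941)  (≈ 54.2310)

|AB| ∈ {50}
|BC| ∈ {21}
|AC| ∈ {√(2941)}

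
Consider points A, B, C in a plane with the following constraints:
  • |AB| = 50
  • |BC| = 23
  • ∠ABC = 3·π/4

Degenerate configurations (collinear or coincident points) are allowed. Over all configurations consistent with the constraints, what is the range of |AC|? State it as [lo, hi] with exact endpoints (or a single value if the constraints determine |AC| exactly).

|AC| = √(1150·√(2) + 3029)  (≈ 68.2301)

|AB| ∈ {50}
|BC| ∈ {23}
|AC| ∈ {√(1150·√(2) + 3029)}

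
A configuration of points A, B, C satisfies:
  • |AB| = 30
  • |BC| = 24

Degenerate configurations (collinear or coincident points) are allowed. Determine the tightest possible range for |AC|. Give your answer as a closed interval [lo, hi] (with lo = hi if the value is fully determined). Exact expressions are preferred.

|AC| ∈ [6, 54]  (≈ [6.0000, 54.0000])

|AB| ∈ {30}
|BC| ∈ {24}
|AC| ∈ [6, 54]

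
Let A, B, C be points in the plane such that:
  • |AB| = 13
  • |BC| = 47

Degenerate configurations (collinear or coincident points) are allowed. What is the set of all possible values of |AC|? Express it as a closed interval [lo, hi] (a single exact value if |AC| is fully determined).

|AC| ∈ [34, 60]  (≈ [34.0000, 60.0000])

|AB| ∈ {13}
|BC| ∈ {47}
|AC| ∈ [34, 60]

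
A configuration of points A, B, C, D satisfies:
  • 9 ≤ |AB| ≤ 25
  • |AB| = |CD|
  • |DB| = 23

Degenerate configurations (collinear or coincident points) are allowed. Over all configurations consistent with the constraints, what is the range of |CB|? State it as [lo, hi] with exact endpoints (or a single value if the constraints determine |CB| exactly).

|CB| ∈ [0, 48]  (≈ [0.0000, 48.0000])

|AB| ∈ [9, 25]
|BD| ∈ {23}
|CD| ∈ [9, 25]
|AD| ∈ [0, 48]
|BC| ∈ [0, 48]
|AC| ∈ [0, 73]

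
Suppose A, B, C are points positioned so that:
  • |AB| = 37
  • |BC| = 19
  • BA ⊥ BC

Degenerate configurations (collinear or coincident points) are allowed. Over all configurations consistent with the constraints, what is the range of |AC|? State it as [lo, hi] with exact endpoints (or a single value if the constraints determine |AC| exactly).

|AC| = √(1730)  (≈ 41.5933)

|AB| ∈ {37}
|BC| ∈ {19}
|AC| ∈ {√(1730)}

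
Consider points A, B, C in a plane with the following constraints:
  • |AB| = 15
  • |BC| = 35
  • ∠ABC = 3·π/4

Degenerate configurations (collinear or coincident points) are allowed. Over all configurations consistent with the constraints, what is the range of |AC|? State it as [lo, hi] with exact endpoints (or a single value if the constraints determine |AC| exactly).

|AC| = 5·√(21·√(2) + 58)  (≈ 46.8237)

|AB| ∈ {15}
|BC| ∈ {35}
|AC| ∈ {5·√(21·√(2) + 58)}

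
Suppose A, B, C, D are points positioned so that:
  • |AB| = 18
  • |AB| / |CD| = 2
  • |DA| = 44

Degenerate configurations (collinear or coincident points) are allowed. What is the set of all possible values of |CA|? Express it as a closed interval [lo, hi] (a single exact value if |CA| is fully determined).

|CA| ∈ [35, 53]  (≈ [35.0000, 53.0000])

|AB| ∈ {18}
|AD| ∈ {44}
|CD| ∈ {9}
|BD| ∈ [26, 62]
|AC| ∈ [35, 53]
|BC| ∈ [17, 71]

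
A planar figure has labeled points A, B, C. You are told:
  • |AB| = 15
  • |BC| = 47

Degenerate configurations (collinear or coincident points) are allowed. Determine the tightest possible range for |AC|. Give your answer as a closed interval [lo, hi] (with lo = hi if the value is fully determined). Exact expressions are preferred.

|AC| ∈ [32, 62]  (≈ [32.0000, 62.0000])

|AB| ∈ {15}
|BC| ∈ {47}
|AC| ∈ [32, 62]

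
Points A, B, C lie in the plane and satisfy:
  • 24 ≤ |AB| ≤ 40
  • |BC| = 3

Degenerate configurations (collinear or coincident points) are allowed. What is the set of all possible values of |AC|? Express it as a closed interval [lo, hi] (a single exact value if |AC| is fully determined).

|AC| ∈ [21, 43]  (≈ [21.0000, 43.0000])

|AB| ∈ [24, 40]
|BC| ∈ {3}
|AC| ∈ [21, 43]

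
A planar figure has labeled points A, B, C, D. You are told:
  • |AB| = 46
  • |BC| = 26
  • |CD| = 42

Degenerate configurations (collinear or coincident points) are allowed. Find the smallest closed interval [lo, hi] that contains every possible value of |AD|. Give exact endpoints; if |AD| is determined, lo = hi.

|AD| ∈ [0, 114]  (≈ [0.0000, 114.0000])

|AB| ∈ {46}
|BC| ∈ {26}
|CD| ∈ {42}
|AC| ∈ [20, 72]
|BD| ∈ [16, 68]
|AD| ∈ [0, 114]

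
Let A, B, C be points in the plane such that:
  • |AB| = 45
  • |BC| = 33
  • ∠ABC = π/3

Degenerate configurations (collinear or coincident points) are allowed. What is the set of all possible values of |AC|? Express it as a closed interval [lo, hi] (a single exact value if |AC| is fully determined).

|AC| = 3·√(181)  (≈ 40.3609)

|AB| ∈ {45}
|BC| ∈ {33}
|AC| ∈ {3·√(181)}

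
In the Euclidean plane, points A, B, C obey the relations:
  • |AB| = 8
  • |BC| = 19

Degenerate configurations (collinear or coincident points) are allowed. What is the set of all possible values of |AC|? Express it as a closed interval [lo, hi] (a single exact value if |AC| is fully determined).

|AC| ∈ [11, 27]  (≈ [11.0000, 27.0000])

|AB| ∈ {8}
|BC| ∈ {19}
|AC| ∈ [11, 27]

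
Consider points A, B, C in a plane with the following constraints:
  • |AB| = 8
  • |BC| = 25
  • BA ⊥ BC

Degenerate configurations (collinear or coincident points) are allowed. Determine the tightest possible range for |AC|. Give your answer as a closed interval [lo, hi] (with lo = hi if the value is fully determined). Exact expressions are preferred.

|AB| ∈ {8}
|BC| ∈ {25}
|AC| ∈ {√(689)}

|AC| = √(689)  (≈ 26.2488)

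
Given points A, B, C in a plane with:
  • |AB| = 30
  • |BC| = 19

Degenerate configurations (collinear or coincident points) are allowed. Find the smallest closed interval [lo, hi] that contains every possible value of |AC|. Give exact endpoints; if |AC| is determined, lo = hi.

|AC| ∈ [11, 49]  (≈ [11.0000, 49.0000])

|AB| ∈ {30}
|BC| ∈ {19}
|AC| ∈ [11, 49]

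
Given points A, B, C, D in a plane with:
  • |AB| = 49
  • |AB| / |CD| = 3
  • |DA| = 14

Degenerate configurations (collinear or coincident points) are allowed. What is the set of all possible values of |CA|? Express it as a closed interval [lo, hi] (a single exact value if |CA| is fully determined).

|CA| ∈ [7/3, 91/3]  (≈ [2.3333, 30.3333])

|AB| ∈ {49}
|AD| ∈ {14}
|CD| ∈ {49/3}
|BD| ∈ [35, 63]
|AC| ∈ [7/3, 91/3]
|BC| ∈ [56/3, 238/3]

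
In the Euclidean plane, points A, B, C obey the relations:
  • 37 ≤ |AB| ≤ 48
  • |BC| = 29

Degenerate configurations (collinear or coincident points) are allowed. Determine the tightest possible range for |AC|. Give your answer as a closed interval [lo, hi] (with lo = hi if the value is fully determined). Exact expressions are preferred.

|AB| ∈ [37, 48]
|BC| ∈ {29}
|AC| ∈ [8, 77]

|AC| ∈ [8, 77]  (≈ [8.0000, 77.0000])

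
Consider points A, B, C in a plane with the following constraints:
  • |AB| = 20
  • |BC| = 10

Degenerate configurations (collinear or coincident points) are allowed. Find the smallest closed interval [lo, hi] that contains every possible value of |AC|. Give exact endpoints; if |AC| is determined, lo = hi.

|AB| ∈ {20}
|BC| ∈ {10}
|AC| ∈ [10, 30]

|AC| ∈ [10, 30]  (≈ [10.0000, 30.0000])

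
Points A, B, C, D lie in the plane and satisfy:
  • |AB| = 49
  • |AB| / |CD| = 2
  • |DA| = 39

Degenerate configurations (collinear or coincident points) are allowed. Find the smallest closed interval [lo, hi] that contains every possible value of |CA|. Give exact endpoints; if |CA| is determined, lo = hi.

|CA| ∈ [29/2, 127/2]  (≈ [14.5000, 63.5000])

|AB| ∈ {49}
|AD| ∈ {39}
|CD| ∈ {49/2}
|BD| ∈ [10, 88]
|AC| ∈ [29/2, 127/2]
|BC| ∈ [0, 225/2]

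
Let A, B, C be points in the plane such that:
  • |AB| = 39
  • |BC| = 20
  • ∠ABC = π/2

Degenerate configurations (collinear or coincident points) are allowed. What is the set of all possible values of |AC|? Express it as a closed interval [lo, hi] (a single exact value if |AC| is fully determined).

|AB| ∈ {39}
|BC| ∈ {20}
|AC| ∈ {√(1921)}

|AC| = √(1921)  (≈ 43.8292)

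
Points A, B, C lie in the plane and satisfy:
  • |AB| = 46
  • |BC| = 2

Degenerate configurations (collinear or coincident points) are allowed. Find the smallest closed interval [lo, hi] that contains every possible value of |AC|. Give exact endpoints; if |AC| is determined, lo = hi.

|AC| ∈ [44, 48]  (≈ [44.0000, 48.0000])

|AB| ∈ {46}
|BC| ∈ {2}
|AC| ∈ [44, 48]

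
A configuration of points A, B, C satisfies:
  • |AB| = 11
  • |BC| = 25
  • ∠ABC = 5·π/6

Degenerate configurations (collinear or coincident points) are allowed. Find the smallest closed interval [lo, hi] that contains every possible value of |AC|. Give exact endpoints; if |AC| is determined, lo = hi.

|AB| ∈ {11}
|BC| ∈ {25}
|AC| ∈ {√(275·√(3) + 746)}

|AC| = √(275·√(3) + 746)  (≈ 34.9616)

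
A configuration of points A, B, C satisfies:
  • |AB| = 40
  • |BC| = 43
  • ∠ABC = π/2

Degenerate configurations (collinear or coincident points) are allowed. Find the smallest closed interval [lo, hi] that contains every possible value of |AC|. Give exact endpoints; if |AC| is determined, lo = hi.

|AB| ∈ {40}
|BC| ∈ {43}
|AC| ∈ {√(3449)}

|AC| = √(3449)  (≈ 58.7282)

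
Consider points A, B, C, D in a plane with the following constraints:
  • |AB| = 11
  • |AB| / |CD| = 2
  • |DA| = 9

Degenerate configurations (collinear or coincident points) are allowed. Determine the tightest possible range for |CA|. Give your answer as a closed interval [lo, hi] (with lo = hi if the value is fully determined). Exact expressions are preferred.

|AB| ∈ {11}
|AD| ∈ {9}
|CD| ∈ {11/2}
|BD| ∈ [2, 20]
|AC| ∈ [7/2, 29/2]
|BC| ∈ [0, 51/2]

|CA| ∈ [7/2, 29/2]  (≈ [3.5000, 14.5000])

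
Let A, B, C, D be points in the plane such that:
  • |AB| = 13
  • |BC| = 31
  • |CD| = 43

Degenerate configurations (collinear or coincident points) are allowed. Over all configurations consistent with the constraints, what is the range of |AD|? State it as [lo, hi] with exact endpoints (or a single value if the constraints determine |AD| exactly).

|AD| ∈ [0, 87]  (≈ [0.0000, 87.0000])

|AB| ∈ {13}
|BC| ∈ {31}
|CD| ∈ {43}
|AC| ∈ [18, 44]
|BD| ∈ [12, 74]
|AD| ∈ [0, 87]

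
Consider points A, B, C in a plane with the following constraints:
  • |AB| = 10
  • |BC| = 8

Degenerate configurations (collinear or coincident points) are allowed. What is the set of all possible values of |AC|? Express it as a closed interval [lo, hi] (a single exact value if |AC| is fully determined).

|AB| ∈ {10}
|BC| ∈ {8}
|AC| ∈ [2, 18]

|AC| ∈ [2, 18]  (≈ [2.0000, 18.0000])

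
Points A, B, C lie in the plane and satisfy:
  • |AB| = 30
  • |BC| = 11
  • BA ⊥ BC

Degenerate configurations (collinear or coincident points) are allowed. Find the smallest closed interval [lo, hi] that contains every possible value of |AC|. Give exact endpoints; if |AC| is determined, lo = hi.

|AB| ∈ {30}
|BC| ∈ {11}
|AC| ∈ {√(1021)}

|AC| = √(1021)  (≈ 31.9531)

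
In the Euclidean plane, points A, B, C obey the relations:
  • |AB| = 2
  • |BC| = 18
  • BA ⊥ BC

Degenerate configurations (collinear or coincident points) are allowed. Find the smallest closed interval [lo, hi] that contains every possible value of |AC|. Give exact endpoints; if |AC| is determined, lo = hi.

|AB| ∈ {2}
|BC| ∈ {18}
|AC| ∈ {2·√(82)}

|AC| = 2·√(82)  (≈ 18.1108)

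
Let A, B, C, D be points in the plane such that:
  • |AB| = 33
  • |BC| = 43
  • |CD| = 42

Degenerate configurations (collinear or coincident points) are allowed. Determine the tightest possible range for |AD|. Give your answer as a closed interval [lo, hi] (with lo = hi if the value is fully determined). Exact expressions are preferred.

|AB| ∈ {33}
|BC| ∈ {43}
|CD| ∈ {42}
|AC| ∈ [10, 76]
|BD| ∈ [1, 85]
|AD| ∈ [0, 118]

|AD| ∈ [0, 118]  (≈ [0.0000, 118.0000])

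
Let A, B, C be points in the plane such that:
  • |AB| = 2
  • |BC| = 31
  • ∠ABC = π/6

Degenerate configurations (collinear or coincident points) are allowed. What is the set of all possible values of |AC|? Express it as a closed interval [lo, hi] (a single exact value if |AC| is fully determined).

|AB| ∈ {2}
|BC| ∈ {31}
|AC| ∈ {√(965 - 62·√(3))}

|AC| = √(965 - 62·√(3))  (≈ 29.2850)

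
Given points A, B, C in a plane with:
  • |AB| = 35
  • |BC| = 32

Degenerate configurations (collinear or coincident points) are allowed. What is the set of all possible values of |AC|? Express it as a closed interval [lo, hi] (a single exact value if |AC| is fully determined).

|AB| ∈ {35}
|BC| ∈ {32}
|AC| ∈ [3, 67]

|AC| ∈ [3, 67]  (≈ [3.0000, 67.0000])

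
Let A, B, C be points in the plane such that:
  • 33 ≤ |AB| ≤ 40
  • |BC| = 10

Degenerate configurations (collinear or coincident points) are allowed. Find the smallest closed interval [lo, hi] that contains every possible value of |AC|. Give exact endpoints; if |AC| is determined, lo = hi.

|AC| ∈ [23, 50]  (≈ [23.0000, 50.0000])

|AB| ∈ [33, 40]
|BC| ∈ {10}
|AC| ∈ [23, 50]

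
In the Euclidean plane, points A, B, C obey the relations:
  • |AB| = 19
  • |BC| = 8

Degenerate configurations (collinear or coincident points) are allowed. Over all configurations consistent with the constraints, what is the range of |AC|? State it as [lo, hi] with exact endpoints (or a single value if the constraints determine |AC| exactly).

|AC| ∈ [11, 27]  (≈ [11.0000, 27.0000])

|AB| ∈ {19}
|BC| ∈ {8}
|AC| ∈ [11, 27]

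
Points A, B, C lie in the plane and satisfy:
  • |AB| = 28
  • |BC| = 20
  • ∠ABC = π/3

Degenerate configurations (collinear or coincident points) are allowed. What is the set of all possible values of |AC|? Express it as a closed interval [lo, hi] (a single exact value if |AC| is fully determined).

|AB| ∈ {28}
|BC| ∈ {20}
|AC| ∈ {4·√(39)}

|AC| = 4·√(39)  (≈ 24.9800)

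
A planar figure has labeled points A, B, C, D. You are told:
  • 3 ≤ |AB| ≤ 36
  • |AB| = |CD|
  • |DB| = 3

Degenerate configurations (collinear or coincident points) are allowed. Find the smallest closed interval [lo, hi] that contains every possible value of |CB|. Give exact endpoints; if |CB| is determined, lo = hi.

|CB| ∈ [0, 39]  (≈ [0.0000, 39.0000])

|AB| ∈ [3, 36]
|BD| ∈ {3}
|CD| ∈ [3, 36]
|AD| ∈ [0, 39]
|BC| ∈ [0, 39]
|AC| ∈ [0, 75]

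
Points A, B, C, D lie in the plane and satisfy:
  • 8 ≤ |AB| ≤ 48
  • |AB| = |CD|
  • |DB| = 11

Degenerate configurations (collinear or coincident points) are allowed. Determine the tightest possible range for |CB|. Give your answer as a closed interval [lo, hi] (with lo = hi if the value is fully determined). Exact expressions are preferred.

|AB| ∈ [8, 48]
|BD| ∈ {11}
|CD| ∈ [8, 48]
|AD| ∈ [0, 59]
|BC| ∈ [0, 59]
|AC| ∈ [0, 107]

|CB| ∈ [0, 59]  (≈ [0.0000, 59.0000])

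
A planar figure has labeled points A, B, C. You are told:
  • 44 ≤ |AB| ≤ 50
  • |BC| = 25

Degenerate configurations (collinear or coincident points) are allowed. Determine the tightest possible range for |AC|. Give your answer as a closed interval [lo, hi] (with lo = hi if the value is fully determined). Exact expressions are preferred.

|AC| ∈ [19, 75]  (≈ [19.0000, 75.0000])

|AB| ∈ [44, 50]
|BC| ∈ {25}
|AC| ∈ [19, 75]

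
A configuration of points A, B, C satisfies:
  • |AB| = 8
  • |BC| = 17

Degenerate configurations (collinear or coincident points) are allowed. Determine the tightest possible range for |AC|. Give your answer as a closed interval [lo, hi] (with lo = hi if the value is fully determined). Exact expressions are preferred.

|AC| ∈ [9, 25]  (≈ [9.0000, 25.0000])

|AB| ∈ {8}
|BC| ∈ {17}
|AC| ∈ [9, 25]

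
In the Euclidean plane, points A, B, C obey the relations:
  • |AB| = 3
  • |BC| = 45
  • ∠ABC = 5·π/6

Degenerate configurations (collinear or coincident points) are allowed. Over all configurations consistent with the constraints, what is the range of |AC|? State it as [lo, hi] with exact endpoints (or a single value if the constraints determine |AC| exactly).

|AC| = 3·√(15·√(3) + 226)  (≈ 47.6217)

|AB| ∈ {3}
|BC| ∈ {45}
|AC| ∈ {3·√(15·√(3) + 226)}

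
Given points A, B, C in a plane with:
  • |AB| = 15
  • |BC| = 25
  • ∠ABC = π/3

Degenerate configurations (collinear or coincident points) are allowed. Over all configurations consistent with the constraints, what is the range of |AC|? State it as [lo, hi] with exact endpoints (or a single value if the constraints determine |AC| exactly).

|AB| ∈ {15}
|BC| ∈ {25}
|AC| ∈ {5·√(19)}

|AC| = 5·√(19)  (≈ 21.7945)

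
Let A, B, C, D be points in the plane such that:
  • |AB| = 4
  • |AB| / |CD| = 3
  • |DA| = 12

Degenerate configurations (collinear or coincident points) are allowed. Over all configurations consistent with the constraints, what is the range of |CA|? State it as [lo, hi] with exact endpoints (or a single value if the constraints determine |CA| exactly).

|AB| ∈ {4}
|AD| ∈ {12}
|CD| ∈ {4/3}
|BD| ∈ [8, 16]
|AC| ∈ [32/3, 40/3]
|BC| ∈ [20/3, 52/3]

|CA| ∈ [32/3, 40/3]  (≈ [10.6667, 13.3333])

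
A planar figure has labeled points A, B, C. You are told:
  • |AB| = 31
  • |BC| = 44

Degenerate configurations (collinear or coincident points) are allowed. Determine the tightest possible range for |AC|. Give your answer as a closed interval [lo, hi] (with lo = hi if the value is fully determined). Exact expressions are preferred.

|AC| ∈ [13, 75]  (≈ [13.0000, 75.0000])

|AB| ∈ {31}
|BC| ∈ {44}
|AC| ∈ [13, 75]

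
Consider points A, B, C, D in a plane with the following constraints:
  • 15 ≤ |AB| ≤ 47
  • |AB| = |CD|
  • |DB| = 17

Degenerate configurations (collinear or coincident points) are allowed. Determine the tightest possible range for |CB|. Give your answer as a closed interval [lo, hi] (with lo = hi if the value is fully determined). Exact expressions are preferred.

|AB| ∈ [15, 47]
|BD| ∈ {17}
|CD| ∈ [15, 47]
|AD| ∈ [0, 64]
|BC| ∈ [0, 64]
|AC| ∈ [0, 111]

|CB| ∈ [0, 64]  (≈ [0.0000, 64.0000])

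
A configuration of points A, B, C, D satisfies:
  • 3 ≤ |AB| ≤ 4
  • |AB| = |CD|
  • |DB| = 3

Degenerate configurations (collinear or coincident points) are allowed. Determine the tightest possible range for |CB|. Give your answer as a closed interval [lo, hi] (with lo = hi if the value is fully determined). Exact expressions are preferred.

|CB| ∈ [0, 7]  (≈ [0.0000, 7.0000])

|AB| ∈ [3, 4]
|BD| ∈ {3}
|CD| ∈ [3, 4]
|AD| ∈ [0, 7]
|BC| ∈ [0, 7]
|AC| ∈ [0, 11]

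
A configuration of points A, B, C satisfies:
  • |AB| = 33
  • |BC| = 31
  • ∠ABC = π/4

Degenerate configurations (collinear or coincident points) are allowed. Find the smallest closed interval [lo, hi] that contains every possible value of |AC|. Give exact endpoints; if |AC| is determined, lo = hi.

|AC| = √(2050 - 1023·√(2))  (≈ 24.5613)

|AB| ∈ {33}
|BC| ∈ {31}
|AC| ∈ {√(2050 - 1023·√(2))}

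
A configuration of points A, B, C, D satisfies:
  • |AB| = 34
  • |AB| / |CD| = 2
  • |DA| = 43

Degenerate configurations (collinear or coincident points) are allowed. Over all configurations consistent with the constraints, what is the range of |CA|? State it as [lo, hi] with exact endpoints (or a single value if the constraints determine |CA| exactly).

|CA| ∈ [26, 60]  (≈ [26.0000, 60.0000])

|AB| ∈ {34}
|AD| ∈ {43}
|CD| ∈ {17}
|BD| ∈ [9, 77]
|AC| ∈ [26, 60]
|BC| ∈ [0, 94]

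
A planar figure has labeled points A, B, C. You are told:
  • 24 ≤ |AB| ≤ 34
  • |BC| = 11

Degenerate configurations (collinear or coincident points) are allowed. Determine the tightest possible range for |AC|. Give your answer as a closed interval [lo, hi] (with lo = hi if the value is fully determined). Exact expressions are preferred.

|AB| ∈ [24, 34]
|BC| ∈ {11}
|AC| ∈ [13, 45]

|AC| ∈ [13, 45]  (≈ [13.0000, 45.0000])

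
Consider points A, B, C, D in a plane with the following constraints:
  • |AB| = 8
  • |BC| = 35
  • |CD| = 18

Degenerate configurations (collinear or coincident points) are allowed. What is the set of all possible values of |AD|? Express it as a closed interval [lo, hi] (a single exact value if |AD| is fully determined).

|AB| ∈ {8}
|BC| ∈ {35}
|CD| ∈ {18}
|AC| ∈ [27, 43]
|BD| ∈ [17, 53]
|AD| ∈ [9, 61]

|AD| ∈ [9, 61]  (≈ [9.0000, 61.0000])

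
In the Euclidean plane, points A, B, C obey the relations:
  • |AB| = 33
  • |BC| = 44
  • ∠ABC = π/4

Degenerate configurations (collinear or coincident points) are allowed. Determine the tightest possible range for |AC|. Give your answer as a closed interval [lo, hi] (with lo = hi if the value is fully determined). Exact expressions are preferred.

|AB| ∈ {33}
|BC| ∈ {44}
|AC| ∈ {11·√(25 - 12·√(2))}

|AC| = 11·√(25 - 12·√(2))  (≈ 31.1699)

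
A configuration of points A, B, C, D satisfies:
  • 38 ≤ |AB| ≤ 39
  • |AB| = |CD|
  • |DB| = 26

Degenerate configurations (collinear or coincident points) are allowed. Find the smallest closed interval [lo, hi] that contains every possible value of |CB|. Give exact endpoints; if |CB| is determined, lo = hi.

|CB| ∈ [12, 65]  (≈ [12.0000, 65.0000])

|AB| ∈ [38, 39]
|BD| ∈ {26}
|CD| ∈ [38, 39]
|AD| ∈ [12, 65]
|BC| ∈ [12, 65]
|AC| ∈ [0, 104]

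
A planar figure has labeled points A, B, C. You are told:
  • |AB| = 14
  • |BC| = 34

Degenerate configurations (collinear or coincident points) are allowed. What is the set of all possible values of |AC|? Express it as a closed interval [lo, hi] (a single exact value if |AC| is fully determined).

|AC| ∈ [20, 48]  (≈ [20.0000, 48.0000])

|AB| ∈ {14}
|BC| ∈ {34}
|AC| ∈ [20, 48]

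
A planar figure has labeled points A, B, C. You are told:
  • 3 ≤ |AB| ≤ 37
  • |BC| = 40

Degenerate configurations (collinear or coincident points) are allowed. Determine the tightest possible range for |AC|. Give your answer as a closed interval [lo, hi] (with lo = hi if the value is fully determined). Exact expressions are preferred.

|AB| ∈ [3, 37]
|BC| ∈ {40}
|AC| ∈ [3, 77]

|AC| ∈ [3, 77]  (≈ [3.0000, 77.0000])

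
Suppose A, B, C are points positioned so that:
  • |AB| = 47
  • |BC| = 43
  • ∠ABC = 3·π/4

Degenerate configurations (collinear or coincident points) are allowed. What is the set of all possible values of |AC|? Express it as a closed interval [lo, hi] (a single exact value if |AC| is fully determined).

|AC| = √(2021·√(2) + 4058)  (≈ 83.1632)

|AB| ∈ {47}
|BC| ∈ {43}
|AC| ∈ {√(2021·√(2) + 4058)}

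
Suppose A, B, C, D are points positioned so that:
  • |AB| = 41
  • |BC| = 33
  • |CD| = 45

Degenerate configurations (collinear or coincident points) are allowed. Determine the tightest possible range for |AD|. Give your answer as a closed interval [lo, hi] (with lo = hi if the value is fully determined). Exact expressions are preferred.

|AB| ∈ {41}
|BC| ∈ {33}
|CD| ∈ {45}
|AC| ∈ [8, 74]
|BD| ∈ [12, 78]
|AD| ∈ [0, 119]

|AD| ∈ [0, 119]  (≈ [0.0000, 119.0000])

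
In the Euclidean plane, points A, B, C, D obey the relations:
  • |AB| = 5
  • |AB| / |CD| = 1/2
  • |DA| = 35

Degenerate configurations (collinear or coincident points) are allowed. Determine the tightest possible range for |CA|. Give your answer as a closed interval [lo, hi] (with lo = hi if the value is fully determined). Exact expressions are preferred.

|CA| ∈ [25, 45]  (≈ [25.0000, 45.0000])

|AB| ∈ {5}
|AD| ∈ {35}
|CD| ∈ {10}
|BD| ∈ [30, 40]
|AC| ∈ [25, 45]
|BC| ∈ [20, 50]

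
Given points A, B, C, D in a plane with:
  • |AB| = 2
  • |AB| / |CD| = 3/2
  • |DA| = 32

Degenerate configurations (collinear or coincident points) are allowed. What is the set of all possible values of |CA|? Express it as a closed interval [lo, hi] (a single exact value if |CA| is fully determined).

|CA| ∈ [92/3, 100/3]  (≈ [30.6667, 33.3333])

|AB| ∈ {2}
|AD| ∈ {32}
|CD| ∈ {4/3}
|BD| ∈ [30, 34]
|AC| ∈ [92/3, 100/3]
|BC| ∈ [86/3, 106/3]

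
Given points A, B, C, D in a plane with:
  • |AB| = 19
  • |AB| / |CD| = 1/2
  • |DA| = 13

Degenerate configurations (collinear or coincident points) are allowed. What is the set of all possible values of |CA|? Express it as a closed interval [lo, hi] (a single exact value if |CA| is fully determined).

|CA| ∈ [25, 51]  (≈ [25.0000, 51.0000])

|AB| ∈ {19}
|AD| ∈ {13}
|CD| ∈ {38}
|BD| ∈ [6, 32]
|AC| ∈ [25, 51]
|BC| ∈ [6, 70]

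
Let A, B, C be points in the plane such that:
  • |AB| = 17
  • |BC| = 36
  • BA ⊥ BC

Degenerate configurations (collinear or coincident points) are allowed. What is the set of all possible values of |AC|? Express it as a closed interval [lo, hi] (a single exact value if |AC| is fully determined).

|AB| ∈ {17}
|BC| ∈ {36}
|AC| ∈ {√(1585)}

|AC| = √(1585)  (≈ 39.8121)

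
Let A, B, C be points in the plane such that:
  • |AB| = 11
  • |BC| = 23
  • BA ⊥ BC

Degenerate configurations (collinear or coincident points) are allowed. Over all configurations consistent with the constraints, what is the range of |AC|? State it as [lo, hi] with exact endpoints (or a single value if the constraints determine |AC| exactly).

|AB| ∈ {11}
|BC| ∈ {23}
|AC| ∈ {5·√(26)}

|AC| = 5·√(26)  (≈ 25.4951)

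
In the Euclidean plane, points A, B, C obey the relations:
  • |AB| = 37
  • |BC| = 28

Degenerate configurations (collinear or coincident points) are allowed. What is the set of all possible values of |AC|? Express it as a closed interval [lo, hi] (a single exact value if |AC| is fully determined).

|AB| ∈ {37}
|BC| ∈ {28}
|AC| ∈ [9, 65]

|AC| ∈ [9, 65]  (≈ [9.0000, 65.0000])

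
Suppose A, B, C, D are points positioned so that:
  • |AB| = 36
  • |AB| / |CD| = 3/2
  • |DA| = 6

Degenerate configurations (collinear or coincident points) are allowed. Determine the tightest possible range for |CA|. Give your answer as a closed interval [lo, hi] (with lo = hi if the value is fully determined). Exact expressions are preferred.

|CA| ∈ [18, 30]  (≈ [18.0000, 30.0000])

|AB| ∈ {36}
|AD| ∈ {6}
|CD| ∈ {24}
|BD| ∈ [30, 42]
|AC| ∈ [18, 30]
|BC| ∈ [6, 66]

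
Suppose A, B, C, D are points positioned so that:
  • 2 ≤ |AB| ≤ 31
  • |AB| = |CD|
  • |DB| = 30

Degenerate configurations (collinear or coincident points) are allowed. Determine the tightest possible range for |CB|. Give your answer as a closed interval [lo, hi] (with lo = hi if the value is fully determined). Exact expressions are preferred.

|AB| ∈ [2, 31]
|BD| ∈ {30}
|CD| ∈ [2, 31]
|AD| ∈ [0, 61]
|BC| ∈ [0, 61]
|AC| ∈ [0, 92]

|CB| ∈ [0, 61]  (≈ [0.0000, 61.0000])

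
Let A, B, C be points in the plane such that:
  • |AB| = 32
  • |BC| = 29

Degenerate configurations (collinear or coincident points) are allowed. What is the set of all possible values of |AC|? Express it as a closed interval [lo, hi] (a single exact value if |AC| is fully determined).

|AC| ∈ [3, 61]  (≈ [3.0000, 61.0000])

|AB| ∈ {32}
|BC| ∈ {29}
|AC| ∈ [3, 61]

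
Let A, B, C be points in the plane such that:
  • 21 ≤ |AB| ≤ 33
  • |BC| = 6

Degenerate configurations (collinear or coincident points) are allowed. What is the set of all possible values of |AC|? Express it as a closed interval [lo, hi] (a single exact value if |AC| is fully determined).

|AC| ∈ [15, 39]  (≈ [15.0000, 39.0000])

|AB| ∈ [21, 33]
|BC| ∈ {6}
|AC| ∈ [15, 39]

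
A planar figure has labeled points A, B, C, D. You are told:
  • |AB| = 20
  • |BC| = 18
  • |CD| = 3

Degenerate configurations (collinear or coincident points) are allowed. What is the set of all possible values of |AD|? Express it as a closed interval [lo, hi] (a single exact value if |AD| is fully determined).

|AB| ∈ {20}
|BC| ∈ {18}
|CD| ∈ {3}
|AC| ∈ [2, 38]
|BD| ∈ [15, 21]
|AD| ∈ [0, 41]

|AD| ∈ [0, 41]  (≈ [0.0000, 41.0000])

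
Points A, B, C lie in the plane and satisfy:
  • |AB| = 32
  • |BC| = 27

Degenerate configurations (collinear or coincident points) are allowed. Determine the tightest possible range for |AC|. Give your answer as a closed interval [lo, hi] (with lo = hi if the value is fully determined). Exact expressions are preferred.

|AC| ∈ [5, 59]  (≈ [5.0000, 59.0000])

|AB| ∈ {32}
|BC| ∈ {27}
|AC| ∈ [5, 59]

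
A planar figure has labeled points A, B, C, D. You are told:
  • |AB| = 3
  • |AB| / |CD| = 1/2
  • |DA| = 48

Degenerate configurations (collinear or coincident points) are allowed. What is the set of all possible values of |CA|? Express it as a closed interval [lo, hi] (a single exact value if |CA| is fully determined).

|CA| ∈ [42, 54]  (≈ [42.0000, 54.0000])

|AB| ∈ {3}
|AD| ∈ {48}
|CD| ∈ {6}
|BD| ∈ [45, 51]
|AC| ∈ [42, 54]
|BC| ∈ [39, 57]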